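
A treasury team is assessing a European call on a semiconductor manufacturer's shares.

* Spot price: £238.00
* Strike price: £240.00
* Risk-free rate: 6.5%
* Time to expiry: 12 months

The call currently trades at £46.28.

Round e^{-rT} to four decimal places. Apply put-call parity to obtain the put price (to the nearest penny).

£33.18

e^(−rT) = e^(−0.065·1) = 0.9371
Put-call parity: C − P = S − K·e^(−rT) = 238 − 240·0.9371 = 238 − 224.9040 = 13.0960
P = C − (C − P) = 46.28 − (13.0960) = 33.1840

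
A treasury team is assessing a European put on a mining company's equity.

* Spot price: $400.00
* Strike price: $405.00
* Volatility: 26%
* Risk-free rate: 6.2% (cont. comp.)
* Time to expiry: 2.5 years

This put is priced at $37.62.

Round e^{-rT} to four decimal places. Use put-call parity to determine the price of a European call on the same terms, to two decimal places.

exp(−rT) = exp(−0.062·2.5) = 0.8564
Put-call parity: C − P = S − K·e^(−rT) = 400 − 405·0.8564 = 400 − 346.8420 = 53.1580
C = P + (C − P) = 37.62 + (53.1580) = 90.7780

$90.78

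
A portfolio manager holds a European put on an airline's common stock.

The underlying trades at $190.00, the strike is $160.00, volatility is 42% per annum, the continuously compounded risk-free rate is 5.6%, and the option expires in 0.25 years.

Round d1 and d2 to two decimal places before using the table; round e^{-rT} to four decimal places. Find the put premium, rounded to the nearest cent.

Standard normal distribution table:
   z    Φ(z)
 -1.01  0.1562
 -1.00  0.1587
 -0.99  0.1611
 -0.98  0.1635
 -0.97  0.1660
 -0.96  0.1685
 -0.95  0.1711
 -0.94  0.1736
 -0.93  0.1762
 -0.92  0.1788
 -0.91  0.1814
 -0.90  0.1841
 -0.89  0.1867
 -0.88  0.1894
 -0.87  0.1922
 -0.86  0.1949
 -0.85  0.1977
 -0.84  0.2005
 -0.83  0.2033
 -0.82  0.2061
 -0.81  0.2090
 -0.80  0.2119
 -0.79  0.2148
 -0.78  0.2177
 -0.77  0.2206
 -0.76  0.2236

σ√T = 0.42 × 0.5000 = 0.2100
ln(S/K) + (r + σ²/2)T = ln(190/160) + (0.056 + 0.42²/2)·0.25 = 0.1719 + 0.0360 = 0.2079
d₁ = 0.2079 / 0.2100 = 0.9900 which rounds to 0.99
d₂ = d₁ − σ√T = 0.9900 − 0.2100 = 0.7800 which rounds to 0.78
e^(−rT) = e^(−0.056·0.25) = 0.9861
P = 160·0.9861·N(-0.78) − 190·N(-0.99) = 160·0.9861·0.2177 − 190·0.1611 = 34.3478 − 30.6090 = 3.7388

$3.74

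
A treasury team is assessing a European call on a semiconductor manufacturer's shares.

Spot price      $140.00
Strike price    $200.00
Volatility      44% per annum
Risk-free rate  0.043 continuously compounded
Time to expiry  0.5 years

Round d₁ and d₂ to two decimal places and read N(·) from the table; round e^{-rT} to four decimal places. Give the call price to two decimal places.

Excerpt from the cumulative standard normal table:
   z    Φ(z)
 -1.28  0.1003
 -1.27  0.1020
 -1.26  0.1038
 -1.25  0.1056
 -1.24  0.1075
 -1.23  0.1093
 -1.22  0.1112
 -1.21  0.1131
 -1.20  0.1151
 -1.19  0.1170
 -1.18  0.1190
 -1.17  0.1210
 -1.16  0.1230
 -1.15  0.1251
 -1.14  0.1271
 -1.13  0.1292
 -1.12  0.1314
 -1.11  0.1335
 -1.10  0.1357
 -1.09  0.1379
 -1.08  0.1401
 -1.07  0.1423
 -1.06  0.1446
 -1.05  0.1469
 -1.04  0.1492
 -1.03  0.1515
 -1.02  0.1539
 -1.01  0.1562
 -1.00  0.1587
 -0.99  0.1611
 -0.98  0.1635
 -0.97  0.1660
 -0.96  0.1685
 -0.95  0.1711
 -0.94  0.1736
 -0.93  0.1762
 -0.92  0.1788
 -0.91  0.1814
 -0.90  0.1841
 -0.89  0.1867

$3.64

σ√T = 0.44 × 0.7071 = 0.3111
d₁ = [ln(140/200) + (0.043 + 0.44²/2)·0.5] / 0.3111 = [-0.3567 + 0.0699] / 0.3111 = -0.9217 → -0.92
d₂ = d₁ − σ√T = -0.9217 − 0.3111 = -1.2329 → -1.23
exp(−rT) = exp(−0.043·0.5) = 0.9787
N(d₁) = N(-0.92) = 0.1788;  N(d₂) = N(-1.23) = 0.1093
C = 140·0.1788 − 200·0.9787·0.1093 = 25.0320 − 21.3944 = 3.6376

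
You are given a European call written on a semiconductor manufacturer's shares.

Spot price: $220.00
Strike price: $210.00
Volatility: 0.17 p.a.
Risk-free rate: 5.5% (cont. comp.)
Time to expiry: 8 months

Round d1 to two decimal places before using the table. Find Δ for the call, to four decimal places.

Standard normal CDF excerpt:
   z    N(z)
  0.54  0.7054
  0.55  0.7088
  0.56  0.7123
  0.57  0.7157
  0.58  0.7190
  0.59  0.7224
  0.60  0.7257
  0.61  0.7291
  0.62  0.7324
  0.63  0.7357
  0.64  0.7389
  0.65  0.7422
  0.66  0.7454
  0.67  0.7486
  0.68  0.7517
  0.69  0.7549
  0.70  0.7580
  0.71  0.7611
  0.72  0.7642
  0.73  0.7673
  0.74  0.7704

T = 0.6667;  σ√T = 0.1388
d₁ = [ln(220/210) + (0.055 + 0.17²/2)·0.6667] / 0.1388 = [0.0465 + 0.0463] / 0.1388 = 0.6687 which rounds to 0.67
N(d₁) = N(0.67) = 0.7486
Δ_call = N(d₁) = 0.7486

0.7486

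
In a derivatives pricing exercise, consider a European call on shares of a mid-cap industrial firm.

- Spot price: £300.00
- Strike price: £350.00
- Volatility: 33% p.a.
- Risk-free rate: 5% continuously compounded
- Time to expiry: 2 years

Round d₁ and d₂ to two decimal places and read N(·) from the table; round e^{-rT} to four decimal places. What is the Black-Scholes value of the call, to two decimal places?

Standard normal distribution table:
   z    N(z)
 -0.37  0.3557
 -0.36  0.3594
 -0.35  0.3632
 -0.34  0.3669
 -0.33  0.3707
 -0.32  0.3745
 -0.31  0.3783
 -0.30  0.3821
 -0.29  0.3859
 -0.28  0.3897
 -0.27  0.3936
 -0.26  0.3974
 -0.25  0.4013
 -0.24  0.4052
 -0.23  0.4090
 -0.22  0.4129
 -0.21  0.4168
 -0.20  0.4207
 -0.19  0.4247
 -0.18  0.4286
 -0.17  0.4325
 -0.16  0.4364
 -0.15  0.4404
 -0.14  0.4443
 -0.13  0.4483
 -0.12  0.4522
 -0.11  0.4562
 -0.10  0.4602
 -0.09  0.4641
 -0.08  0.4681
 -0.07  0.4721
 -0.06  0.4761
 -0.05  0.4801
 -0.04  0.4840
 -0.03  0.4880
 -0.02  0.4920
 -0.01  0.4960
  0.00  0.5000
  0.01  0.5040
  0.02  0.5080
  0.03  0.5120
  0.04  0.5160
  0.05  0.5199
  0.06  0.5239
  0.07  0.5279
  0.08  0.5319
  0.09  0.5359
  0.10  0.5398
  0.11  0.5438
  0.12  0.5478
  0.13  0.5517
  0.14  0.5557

T = 2;  σ√T = 0.4667
d₁ = [ln(300/350) + (0.05 + 0.33²/2)·2] / 0.4667 = [-0.1542 + 0.2089] / 0.4667 = 0.1173 which rounds to 0.12
d₂ = d₁ − σ√T = 0.1173 − 0.4667 = -0.3494 which rounds to -0.35
exp(−rT) = exp(−0.05·2) = 0.9048
N(d₁) = N(0.12) = 0.5478;  N(d₂) = N(-0.35) = 0.3632
C = 300·0.5478 − 350·0.9048·0.3632 = 164.3400 − 115.0182 = 49.3218

£49.32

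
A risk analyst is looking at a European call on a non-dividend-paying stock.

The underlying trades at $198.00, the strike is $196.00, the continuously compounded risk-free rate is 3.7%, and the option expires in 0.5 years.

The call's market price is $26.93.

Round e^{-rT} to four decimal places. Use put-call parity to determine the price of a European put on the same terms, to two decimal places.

$21.34

exp(−rT) = exp(−0.037·0.5) = 0.9817
Put-call parity: C − P = S − K·e^(−rT) = 198 − 196·0.9817 = 198 − 192.4132 = 5.5868
P = C − (C − P) = 26.93 − (5.5868) = 21.3432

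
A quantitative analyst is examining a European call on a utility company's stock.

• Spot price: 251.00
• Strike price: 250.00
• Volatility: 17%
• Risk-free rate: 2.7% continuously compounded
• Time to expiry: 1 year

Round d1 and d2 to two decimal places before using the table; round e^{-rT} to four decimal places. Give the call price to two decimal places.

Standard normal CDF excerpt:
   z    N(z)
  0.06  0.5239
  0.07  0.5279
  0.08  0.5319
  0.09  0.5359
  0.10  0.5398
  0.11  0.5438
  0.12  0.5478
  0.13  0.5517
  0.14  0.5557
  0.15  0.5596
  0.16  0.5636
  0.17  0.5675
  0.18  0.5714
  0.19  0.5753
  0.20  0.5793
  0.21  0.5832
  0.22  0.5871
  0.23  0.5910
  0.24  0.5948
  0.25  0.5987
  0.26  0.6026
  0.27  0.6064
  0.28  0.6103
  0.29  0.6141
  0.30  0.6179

σ√T = 0.17·√1 = 0.1700
d₁ = [ln(251/250) + (0.027 + 0.17²/2)·1] / 0.1700 = [0.0040 + 0.0415] / 0.1700 = 0.2673 which rounds to 0.27
d₂ = d₁ − σ√T = 0.2673 − 0.1700 = 0.0973 which rounds to 0.10
exp(−rT) = exp(−0.027·1) = 0.9734
N(d₁) = N(0.27) = 0.6064;  N(d₂) = N(0.10) = 0.5398
C = 251·0.6064 − 250·0.9734·0.5398 = 152.2064 − 131.3603 = 20.8461

20.85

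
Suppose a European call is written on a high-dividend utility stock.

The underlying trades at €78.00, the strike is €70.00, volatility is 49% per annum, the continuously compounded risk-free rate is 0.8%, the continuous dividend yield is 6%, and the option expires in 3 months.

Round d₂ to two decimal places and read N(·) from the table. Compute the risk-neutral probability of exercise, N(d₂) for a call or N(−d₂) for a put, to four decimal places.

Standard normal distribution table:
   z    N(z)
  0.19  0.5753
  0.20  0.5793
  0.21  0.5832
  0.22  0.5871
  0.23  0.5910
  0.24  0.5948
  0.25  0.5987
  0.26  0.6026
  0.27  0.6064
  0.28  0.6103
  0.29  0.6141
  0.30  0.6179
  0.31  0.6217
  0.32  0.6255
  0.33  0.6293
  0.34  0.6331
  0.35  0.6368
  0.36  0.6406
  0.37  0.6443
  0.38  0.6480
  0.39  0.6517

0.6064

σ√T = 0.49·√0.25 = 0.2450
ln(S/K) + (r − q + σ²/2)T = ln(78/70) + (0.008 − 0.06 + 0.49²/2)·0.25 = 0.1082 + 0.0170 = 0.1252
d₁ = 0.1252 / 0.2450 = 0.5111 which rounds to 0.51
d₂ = d₁ − σ√T = 0.5111 − 0.2450 = 0.2661 which rounds to 0.27
Pr(exercise) under Q = N(d₂) = 0.6064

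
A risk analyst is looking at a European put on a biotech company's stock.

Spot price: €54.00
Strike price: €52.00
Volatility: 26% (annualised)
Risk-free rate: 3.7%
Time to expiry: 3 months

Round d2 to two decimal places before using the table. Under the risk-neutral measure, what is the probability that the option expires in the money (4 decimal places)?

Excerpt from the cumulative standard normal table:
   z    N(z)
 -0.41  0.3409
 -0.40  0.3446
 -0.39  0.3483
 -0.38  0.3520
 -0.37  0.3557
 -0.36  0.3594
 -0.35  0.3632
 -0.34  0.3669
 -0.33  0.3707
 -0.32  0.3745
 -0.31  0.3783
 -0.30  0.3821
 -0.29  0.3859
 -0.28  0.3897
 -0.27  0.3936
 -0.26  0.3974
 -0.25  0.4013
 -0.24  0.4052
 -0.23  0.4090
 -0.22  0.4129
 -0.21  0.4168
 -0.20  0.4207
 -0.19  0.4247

σ√T = 0.26·√0.25 = 0.1300
d₁ = [ln(54/52) + (0.037 + 0.26²/2)·0.25] / 0.1300 = [0.0377 + 0.0177] / 0.1300 = 0.4265 → 0.43
d₂ = d₁ − σ√T = 0.4265 − 0.1300 = 0.2965 → 0.30
Risk-neutral Pr[S_T < K] = N(−d₂) = N(-0.30) = 0.3821

0.3821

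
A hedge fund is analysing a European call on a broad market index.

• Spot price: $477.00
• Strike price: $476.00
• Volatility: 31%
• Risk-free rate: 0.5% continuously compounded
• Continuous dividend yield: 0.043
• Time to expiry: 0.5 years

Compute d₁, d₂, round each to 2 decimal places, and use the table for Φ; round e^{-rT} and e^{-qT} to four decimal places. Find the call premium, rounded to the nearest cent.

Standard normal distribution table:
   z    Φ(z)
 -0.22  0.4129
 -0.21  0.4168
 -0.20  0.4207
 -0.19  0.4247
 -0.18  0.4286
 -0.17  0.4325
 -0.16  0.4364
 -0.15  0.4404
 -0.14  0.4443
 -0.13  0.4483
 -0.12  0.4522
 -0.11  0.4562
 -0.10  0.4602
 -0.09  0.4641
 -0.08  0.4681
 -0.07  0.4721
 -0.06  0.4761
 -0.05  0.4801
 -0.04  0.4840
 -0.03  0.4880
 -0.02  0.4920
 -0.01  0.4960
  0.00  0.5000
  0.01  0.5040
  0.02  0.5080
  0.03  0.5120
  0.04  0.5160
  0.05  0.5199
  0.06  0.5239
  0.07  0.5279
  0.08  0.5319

$37.37

T = 0.5;  σ√T = 0.2192
d₁ = [ln(477/476) + (0.005 − 0.043 + 0.31²/2)·0.5] / 0.2192 = [0.0021 + 0.0050] / 0.2192 = 0.0325 ⇒ 0.03
d₂ = d₁ − σ√T = 0.0325 − 0.2192 = -0.1867 ⇒ -0.19
exp(−qT) = exp(−0.043·0.5) = 0.9787;  exp(−rT) = exp(−0.005·0.5) = 0.9975
N(d₁) = N(0.03) = 0.5120;  N(d₂) = N(-0.19) = 0.4247
C = 477·0.9787·0.5120 − 476·0.9975·0.4247 = 239.0220 − 201.6518 = 37.3702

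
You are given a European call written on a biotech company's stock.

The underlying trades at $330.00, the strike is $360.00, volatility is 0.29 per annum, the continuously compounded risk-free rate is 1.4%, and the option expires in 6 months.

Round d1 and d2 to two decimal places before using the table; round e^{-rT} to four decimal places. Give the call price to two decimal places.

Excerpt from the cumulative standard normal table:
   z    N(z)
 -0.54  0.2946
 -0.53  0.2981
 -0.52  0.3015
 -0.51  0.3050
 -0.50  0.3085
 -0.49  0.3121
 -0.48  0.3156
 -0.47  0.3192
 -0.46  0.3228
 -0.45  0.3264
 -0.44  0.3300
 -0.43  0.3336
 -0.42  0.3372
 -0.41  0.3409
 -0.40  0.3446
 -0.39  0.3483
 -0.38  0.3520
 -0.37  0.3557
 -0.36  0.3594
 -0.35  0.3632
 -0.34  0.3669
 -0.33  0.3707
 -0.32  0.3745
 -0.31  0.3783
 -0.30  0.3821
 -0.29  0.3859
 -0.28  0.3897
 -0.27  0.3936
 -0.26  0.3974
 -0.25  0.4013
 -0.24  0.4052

$15.78

T = 0.5;  σ√T = 0.2051
d₁ = [ln(330/360) + (0.014 + 0.29²/2)·0.5] / 0.2051 = [-0.0870 + 0.0280] / 0.2051 = -0.2877 → -0.29
d₂ = d₁ − σ√T = -0.2877 − 0.2051 = -0.4927 → -0.49
e^(−rT) = e^(−0.014·0.5) = 0.9930
N(d₁) = N(-0.29) = 0.3859;  N(d₂) = N(-0.49) = 0.3121
C = 330·0.3859 − 360·0.9930·0.3121 = 127.3470 − 111.5695 = 15.7775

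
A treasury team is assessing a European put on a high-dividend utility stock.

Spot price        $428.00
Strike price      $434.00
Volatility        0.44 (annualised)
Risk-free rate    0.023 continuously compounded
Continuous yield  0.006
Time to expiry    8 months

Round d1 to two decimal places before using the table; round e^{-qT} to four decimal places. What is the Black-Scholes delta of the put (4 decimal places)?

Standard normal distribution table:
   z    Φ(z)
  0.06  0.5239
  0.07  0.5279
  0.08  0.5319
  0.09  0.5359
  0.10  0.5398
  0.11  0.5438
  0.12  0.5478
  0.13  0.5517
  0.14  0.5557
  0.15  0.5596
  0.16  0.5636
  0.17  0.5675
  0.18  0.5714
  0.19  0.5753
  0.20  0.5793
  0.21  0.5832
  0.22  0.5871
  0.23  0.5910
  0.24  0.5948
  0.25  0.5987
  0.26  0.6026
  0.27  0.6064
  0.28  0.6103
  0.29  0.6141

σ√T = 0.44 × 0.8165 = 0.3593
d₁ = [ln(428/434) + (0.023 − 0.006 + 0.44²/2)·0.6667] / 0.3593 = [-0.0139 + 0.0759] / 0.3593 = 0.1724 → 0.17
N(d₁) = N(0.17) = 0.5675
Δ_put = exp(−qT)·(N(d₁) − 1) = 0.9960·(0.5675 − 1) = -0.4308

-0.4308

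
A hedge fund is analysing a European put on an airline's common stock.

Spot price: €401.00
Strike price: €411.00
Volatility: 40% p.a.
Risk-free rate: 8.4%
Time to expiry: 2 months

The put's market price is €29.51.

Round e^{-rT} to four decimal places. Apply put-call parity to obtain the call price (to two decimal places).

exp(−rT) = exp(−0.084·0.1667) = 0.9861
Put-call parity: C − P = S − K·e^(−rT) = 401 − 411·0.9861 = 401 − 405.2871 = -4.2871
C = P + (C − P) = 29.51 + (-4.2871) = 25.2229

€25.22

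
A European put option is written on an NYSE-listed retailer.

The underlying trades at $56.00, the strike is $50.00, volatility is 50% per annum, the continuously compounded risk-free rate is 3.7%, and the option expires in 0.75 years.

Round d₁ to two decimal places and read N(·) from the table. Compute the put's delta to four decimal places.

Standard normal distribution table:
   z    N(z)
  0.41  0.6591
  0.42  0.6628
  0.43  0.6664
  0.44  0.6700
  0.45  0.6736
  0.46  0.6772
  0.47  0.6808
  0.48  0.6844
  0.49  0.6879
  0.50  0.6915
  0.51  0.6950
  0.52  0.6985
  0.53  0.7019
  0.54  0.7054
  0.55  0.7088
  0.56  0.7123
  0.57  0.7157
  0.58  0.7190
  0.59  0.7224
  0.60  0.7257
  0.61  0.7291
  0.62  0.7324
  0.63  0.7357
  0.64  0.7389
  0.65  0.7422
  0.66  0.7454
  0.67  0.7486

T = 0.75;  σ√T = 0.4330
ln(S/K) + (r + σ²/2)T = ln(56/50) + (0.037 + 0.5²/2)·0.75 = 0.1133 + 0.1215 = 0.2348
d₁ = 0.2348 / 0.4330 = 0.5423 → 0.54
N(d₁) = N(0.54) = 0.7054
Δ_put = N(d₁) − 1 = 0.7054 − 1 = -0.2946

-0.2946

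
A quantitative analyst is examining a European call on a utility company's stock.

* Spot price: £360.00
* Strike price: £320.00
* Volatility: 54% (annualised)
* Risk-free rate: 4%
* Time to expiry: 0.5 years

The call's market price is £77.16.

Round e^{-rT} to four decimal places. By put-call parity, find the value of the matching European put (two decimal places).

exp(−rT) = exp(−0.04·0.5) = 0.9802
Put-call parity: C − P = S − K·e^(−rT) = 360 − 320·0.9802 = 360 − 313.6640 = 46.3360
P = C − (C − P) = 77.16 − (46.3360) = 30.8240

£30.82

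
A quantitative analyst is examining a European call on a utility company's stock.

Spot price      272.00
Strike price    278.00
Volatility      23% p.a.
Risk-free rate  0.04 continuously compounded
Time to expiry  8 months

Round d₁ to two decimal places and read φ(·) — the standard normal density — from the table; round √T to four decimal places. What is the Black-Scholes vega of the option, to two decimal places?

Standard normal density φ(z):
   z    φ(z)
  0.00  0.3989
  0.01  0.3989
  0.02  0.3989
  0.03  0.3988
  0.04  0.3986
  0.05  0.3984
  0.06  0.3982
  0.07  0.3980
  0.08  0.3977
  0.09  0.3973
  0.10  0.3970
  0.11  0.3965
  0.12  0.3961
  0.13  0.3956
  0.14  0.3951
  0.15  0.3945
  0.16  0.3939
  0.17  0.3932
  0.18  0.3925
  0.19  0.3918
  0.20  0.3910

T = 0.6667;  σ√T = 0.1878
d₁ = [ln(272/278) + (0.04 + 0.23²/2)·0.6667] / 0.1878 = [-0.0218 + 0.0443] / 0.1878 = 0.1197 ≈ 0.12
√T = √0.6667 = 0.8165
φ(d₁) = φ(0.12) = 0.3961
vega = S·φ(d₁)·√T = 272·0.3961·0.8165 = 87.9691

87.97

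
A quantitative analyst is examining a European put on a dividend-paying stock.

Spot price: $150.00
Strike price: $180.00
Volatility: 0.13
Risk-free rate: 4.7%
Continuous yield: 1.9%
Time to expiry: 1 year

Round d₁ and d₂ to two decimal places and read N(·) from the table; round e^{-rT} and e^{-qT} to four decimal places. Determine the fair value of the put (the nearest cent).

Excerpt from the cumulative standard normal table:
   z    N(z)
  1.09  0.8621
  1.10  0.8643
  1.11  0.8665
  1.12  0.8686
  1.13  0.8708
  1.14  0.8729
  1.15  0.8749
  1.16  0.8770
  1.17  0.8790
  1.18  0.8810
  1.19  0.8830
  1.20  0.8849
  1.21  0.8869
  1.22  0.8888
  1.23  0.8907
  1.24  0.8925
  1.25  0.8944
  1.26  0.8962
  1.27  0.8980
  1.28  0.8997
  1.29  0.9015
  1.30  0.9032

$25.76

σ√T = 0.13 × 1.0000 = 0.1300
d₁ = [ln(150/180) + (0.047 − 0.019 + 0.13²/2)·1] / 0.1300 = [-0.1823 + 0.0365] / 0.1300 = -1.1221 ⇒ -1.12
d₂ = d₁ − σ√T = -1.1221 − 0.1300 = -1.2521 ⇒ -1.25
e^(−qT) = e^(−0.019·1) = 0.9812;  e^(−rT) = e^(−0.047·1) = 0.9541
N(−d₂) = N(1.25) = 0.8944;  N(−d₁) = N(1.12) = 0.8686
P = 180·0.9541·0.8944 − 150·0.9812·0.8686 = 153.6025 − 127.8405 = 25.7619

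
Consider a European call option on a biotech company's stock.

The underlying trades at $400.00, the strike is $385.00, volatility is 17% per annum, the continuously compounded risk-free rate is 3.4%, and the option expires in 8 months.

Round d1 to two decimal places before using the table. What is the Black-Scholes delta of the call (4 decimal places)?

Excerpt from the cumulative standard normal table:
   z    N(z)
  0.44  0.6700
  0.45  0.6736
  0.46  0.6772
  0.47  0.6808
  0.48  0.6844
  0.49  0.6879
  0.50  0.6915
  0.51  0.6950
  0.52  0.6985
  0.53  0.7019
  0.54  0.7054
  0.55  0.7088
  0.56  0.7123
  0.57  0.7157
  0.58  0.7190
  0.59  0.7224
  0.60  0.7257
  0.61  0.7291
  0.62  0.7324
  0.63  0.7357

0.6950

σ√T = 0.17 × 0.8165 = 0.1388
ln(S/K) + (r + σ²/2)T = ln(400/385) + (0.034 + 0.17²/2)·0.6667 = 0.0382 + 0.0323 = 0.0705
d₁ = 0.0705 / 0.1388 = 0.5081 which rounds to 0.51
N(d₁) = N(0.51) = 0.6950
Δ_call = N(d₁) = 0.6950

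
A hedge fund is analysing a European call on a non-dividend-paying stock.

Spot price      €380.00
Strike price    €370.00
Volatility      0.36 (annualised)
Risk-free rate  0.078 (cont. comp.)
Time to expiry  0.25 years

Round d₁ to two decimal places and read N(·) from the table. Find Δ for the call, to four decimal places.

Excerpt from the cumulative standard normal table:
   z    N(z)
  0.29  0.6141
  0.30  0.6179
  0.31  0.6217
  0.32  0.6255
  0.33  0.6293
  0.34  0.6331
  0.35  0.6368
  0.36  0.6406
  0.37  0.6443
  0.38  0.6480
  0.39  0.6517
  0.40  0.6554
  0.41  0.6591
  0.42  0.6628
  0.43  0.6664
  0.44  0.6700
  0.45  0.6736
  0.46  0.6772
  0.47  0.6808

0.6368

σ√T = 0.36·√0.25 = 0.1800
ln(S/K) + (r + σ²/2)T = ln(380/370) + (0.078 + 0.36²/2)·0.25 = 0.0267 + 0.0357 = 0.0624
d₁ = 0.0624 / 0.1800 = 0.3465 → 0.35
N(d₁) = N(0.35) = 0.6368
Δ_call = N(d₁) = 0.6368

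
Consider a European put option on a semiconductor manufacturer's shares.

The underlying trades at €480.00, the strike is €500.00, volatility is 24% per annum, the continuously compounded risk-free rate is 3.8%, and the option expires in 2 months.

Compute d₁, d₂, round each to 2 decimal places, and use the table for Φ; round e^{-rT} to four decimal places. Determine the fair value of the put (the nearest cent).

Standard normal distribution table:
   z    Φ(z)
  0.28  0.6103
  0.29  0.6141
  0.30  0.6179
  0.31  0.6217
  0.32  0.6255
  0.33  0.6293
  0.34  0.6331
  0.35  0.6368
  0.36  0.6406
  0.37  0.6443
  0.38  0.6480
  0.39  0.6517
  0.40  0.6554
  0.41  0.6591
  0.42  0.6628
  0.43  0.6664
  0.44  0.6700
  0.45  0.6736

σ√T = 0.24 × 0.4082 = 0.0980
d₁ = [ln(480/500) + (0.038 + 0.24²/2)·0.1667] / 0.0980 = [-0.0408 + 0.0111] / 0.0980 = -0.3030 ⇒ -0.30
d₂ = d₁ − σ√T = -0.3030 − 0.0980 = -0.4010 ⇒ -0.40
e^(−rT) = e^(−0.038·0.1667) = 0.9937
N(−d₂) = N(0.40) = 0.6554;  N(−d₁) = N(0.30) = 0.6179
P = 500·0.9937·0.6554 − 480·0.6179 = 325.6355 − 296.5920 = 29.0435

€29.04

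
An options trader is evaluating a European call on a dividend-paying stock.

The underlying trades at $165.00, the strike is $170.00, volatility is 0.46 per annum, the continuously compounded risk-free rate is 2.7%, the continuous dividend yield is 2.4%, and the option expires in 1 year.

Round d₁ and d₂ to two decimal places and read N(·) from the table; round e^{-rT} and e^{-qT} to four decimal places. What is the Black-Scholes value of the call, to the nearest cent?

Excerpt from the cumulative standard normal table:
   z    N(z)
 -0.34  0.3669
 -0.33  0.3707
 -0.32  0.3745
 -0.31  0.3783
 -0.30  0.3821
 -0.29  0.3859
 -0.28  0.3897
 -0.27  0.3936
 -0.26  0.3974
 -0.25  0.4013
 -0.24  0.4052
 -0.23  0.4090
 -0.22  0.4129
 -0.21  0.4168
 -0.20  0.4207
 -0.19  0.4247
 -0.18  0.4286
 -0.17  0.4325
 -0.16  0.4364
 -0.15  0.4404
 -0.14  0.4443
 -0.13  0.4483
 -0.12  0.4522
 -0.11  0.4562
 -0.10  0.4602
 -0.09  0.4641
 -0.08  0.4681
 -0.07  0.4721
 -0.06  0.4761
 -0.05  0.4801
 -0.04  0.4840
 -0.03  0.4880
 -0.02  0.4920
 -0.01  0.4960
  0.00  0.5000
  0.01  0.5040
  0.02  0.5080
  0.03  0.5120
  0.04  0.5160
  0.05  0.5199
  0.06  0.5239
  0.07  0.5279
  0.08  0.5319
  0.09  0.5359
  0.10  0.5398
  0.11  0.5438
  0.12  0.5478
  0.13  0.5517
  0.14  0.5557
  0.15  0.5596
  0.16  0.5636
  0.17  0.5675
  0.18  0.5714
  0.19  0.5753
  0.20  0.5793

$27.56

T = 1;  σ√T = 0.4600
ln(S/K) + (r − q + σ²/2)T = ln(165/170) + (0.027 − 0.024 + 0.46²/2)·1 = -0.0299 + 0.1088 = 0.0789
d₁ = 0.0789 / 0.4600 = 0.1716 → 0.17
d₂ = d₁ − σ√T = 0.1716 − 0.4600 = -0.2884 → -0.29
e^(−qT) = e^(−0.024·1) = 0.9763;  e^(−rT) = e^(−0.027·1) = 0.9734
N(d₁) = N(0.17) = 0.5675;  N(d₂) = N(-0.29) = 0.3859
C = 165·0.9763·0.5675 − 170·0.9734·0.3859 = 91.4183 − 63.8580 = 27.5603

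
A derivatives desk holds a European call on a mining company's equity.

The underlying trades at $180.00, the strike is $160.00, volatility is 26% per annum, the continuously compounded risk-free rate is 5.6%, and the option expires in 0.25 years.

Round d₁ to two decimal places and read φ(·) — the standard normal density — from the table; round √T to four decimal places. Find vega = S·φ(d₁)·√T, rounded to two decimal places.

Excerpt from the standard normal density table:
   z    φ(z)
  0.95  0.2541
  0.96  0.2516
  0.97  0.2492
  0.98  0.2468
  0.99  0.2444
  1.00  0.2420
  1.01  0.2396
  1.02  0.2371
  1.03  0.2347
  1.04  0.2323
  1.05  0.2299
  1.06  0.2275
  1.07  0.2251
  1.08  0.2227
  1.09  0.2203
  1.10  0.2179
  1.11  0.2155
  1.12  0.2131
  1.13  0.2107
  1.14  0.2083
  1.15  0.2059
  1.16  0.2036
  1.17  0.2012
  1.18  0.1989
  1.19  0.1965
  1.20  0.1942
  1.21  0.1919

20.04

T = 0.25;  σ√T = 0.1300
d₁ = [ln(180/160) + (0.056 + 0.26²/2)·0.25] / 0.1300 = [0.1178 + 0.0225] / 0.1300 = 1.0787 ≈ 1.08
√T = √0.25 = 0.5000
φ(d₁) = φ(1.08) = 0.2227
vega = S·φ(d₁)·√T = 180·0.2227·0.5000 = 20.0430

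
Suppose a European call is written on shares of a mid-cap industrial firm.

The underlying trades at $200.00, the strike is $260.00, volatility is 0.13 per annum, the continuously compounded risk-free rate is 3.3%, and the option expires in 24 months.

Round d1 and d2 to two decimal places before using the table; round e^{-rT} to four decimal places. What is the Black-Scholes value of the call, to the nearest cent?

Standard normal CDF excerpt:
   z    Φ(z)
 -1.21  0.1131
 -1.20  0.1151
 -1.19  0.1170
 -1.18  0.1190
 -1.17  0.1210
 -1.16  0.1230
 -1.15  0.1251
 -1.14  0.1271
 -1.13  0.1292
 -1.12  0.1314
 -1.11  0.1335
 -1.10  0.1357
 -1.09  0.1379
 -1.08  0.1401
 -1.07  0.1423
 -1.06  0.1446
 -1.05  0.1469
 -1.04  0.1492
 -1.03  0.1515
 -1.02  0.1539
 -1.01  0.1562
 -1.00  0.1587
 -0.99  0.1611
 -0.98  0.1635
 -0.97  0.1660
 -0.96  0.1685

σ√T = 0.13·√2 = 0.1838
d₁ = [ln(200/260) + (0.033 + 0.13²/2)·2] / 0.1838 = [-0.2624 + 0.0829] / 0.1838 = -0.9762 → -0.98
d₂ = d₁ − σ√T = -0.9762 − 0.1838 = -1.1600 → -1.16
e^(−rT) = e^(−0.033·2) = 0.9361
C = 200·N(-0.98) − 260·0.9361·N(-1.16) = 200·0.1635 − 260·0.9361·0.1230 = 32.7000 − 29.9365 = 2.7635

$2.76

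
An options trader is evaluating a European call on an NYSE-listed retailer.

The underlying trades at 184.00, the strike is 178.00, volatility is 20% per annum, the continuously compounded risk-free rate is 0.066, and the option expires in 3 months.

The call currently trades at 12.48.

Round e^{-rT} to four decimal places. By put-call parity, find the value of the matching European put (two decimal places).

3.56

exp(−rT) = exp(−0.066·0.25) = 0.9836
Put-call parity: C − P = S − K·e^(−rT) = 184 − 178·0.9836 = 184 − 175.0808 = 8.9192
P = C − (C − P) = 12.48 − (8.9192) = 3.5608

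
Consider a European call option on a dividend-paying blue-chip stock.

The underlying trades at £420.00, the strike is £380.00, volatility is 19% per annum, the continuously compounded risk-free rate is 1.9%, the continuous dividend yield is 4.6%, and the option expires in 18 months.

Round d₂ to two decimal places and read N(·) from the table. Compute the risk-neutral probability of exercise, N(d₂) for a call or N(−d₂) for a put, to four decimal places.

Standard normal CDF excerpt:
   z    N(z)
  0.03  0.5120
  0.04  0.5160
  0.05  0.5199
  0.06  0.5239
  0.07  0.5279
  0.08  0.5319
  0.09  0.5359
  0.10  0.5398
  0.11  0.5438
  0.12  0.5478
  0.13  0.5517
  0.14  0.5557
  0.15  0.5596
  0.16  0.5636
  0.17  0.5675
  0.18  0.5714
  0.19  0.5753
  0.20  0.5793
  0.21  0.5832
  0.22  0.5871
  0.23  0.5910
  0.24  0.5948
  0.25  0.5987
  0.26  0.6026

σ√T = 0.19 × 1.2247 = 0.2327
d₁ = [ln(420/380) + (0.019 − 0.046 + 0.19²/2)·1.5] / 0.2327 = [0.1001 − 0.0134] / 0.2327 = 0.3724 ≈ 0.37
d₂ = d₁ − σ√T = 0.3724 − 0.2327 = 0.1397 ≈ 0.14
Risk-neutral Pr[S_T > K] = N(d₂) = N(0.14) = 0.5557

0.5557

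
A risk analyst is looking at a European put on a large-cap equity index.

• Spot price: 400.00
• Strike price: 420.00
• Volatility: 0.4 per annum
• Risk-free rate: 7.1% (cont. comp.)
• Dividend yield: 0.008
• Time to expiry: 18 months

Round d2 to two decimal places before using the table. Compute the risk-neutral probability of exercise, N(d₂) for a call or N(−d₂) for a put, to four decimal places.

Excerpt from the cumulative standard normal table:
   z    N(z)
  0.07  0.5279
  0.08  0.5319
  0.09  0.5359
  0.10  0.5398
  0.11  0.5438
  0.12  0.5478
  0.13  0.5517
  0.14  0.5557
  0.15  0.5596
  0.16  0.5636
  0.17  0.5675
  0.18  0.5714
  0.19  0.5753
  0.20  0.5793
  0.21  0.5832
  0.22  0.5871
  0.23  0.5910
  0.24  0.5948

T = 1.5;  σ√T = 0.4899
d₁ = [ln(400/420) + (0.071 − 0.008 + ½·0.4²)·1.5] / (σ√T) = (-0.0488 + 0.2145) / 0.4899 = 0.3383 → 0.34
d₂ = 0.3383 − 0.4899 = -0.1516 → -0.15
Risk-neutral Pr[S_T < K] = N(−d₂) = N(0.15) = 0.5596

0.5596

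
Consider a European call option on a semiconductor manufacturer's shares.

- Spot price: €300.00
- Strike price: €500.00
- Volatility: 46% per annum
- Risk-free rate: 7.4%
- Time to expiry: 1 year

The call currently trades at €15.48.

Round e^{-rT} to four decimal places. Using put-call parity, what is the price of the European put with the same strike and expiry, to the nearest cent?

€179.83

exp(−rT) = exp(−0.074·1) = 0.9287
Put-call parity: C − P = S − K·e^(−rT) = 300 − 500·0.9287 = 300 − 464.3500 = -164.3500
P = C − (C − P) = 15.48 − (-164.3500) = 179.8300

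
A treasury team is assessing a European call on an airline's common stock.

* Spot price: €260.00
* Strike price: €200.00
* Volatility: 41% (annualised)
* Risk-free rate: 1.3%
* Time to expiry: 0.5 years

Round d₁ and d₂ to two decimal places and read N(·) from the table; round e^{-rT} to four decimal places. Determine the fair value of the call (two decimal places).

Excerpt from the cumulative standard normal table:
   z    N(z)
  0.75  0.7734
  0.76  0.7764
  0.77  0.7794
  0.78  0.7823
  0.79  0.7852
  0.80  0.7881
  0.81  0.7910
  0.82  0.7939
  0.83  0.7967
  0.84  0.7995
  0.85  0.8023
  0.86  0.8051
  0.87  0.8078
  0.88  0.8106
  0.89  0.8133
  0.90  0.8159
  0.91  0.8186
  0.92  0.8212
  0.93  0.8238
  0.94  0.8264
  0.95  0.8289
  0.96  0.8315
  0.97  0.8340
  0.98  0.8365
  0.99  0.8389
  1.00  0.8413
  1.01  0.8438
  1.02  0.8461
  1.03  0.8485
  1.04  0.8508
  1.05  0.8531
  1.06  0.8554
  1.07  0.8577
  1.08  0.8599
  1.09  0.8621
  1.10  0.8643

€67.56

σ√T = 0.41 × 0.7071 = 0.2899
d₁ = [ln(260/200) + (0.013 + ½·0.41²)·0.5] / (σ√T) = (0.2624 + 0.0485) / 0.2899 = 1.0724 which rounds to 1.07
d₂ = 1.0724 − 0.2899 = 0.7824 which rounds to 0.78
exp(−rT) = exp(−0.013·0.5) = 0.9935
N(d₁) = N(1.07) = 0.8577;  N(d₂) = N(0.78) = 0.7823
C = 260·0.8577 − 200·0.9935·0.7823 = 223.0020 − 155.4430 = 67.5590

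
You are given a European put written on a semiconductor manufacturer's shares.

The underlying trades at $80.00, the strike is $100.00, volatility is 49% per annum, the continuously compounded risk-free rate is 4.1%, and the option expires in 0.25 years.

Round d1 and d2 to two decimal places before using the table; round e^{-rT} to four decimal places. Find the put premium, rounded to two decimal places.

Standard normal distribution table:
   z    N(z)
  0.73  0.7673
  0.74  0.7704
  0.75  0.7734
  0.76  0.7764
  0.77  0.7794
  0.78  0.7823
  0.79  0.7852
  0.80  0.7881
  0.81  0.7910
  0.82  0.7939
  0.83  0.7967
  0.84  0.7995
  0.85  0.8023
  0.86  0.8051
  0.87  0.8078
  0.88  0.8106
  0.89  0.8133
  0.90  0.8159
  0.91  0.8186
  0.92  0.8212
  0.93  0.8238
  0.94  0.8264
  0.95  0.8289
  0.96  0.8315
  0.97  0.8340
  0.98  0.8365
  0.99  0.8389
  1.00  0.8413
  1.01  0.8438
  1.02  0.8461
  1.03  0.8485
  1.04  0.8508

$21.16

T = 0.25;  σ√T = 0.2450
d₁ = [ln(80/100) + (0.041 + 0.49²/2)·0.25] / 0.2450 = [-0.2231 + 0.0403] / 0.2450 = -0.7465 → -0.75
d₂ = d₁ − σ√T = -0.7465 − 0.2450 = -0.9915 → -0.99
exp(−rT) = exp(−0.041·0.25) = 0.9898
P = 100·0.9898·N(0.99) − 80·N(0.75) = 100·0.9898·0.8389 − 80·0.7734 = 83.0343 − 61.8720 = 21.1623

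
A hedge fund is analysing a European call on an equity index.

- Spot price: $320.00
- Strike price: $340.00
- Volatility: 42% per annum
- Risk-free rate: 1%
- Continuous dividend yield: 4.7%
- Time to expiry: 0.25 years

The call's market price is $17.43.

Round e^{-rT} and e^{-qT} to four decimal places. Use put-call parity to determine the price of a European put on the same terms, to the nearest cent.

$40.32

exp(−qT) = exp(−0.047·0.25) = 0.9883;  exp(−rT) = exp(−0.01·0.25) = 0.9975
Put-call parity: C − P = S·e^(−qT) − K·e^(−rT) = 320·0.9883 − 340·0.9975 = 316.2560 − 339.1500 = -22.8940
P = C − (C − P) = 17.43 − (-22.8940) = 40.3240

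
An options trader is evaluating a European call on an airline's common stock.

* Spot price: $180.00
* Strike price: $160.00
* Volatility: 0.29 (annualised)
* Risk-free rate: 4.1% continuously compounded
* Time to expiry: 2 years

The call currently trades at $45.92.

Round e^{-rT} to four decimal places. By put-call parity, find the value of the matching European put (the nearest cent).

e^(−rT) = e^(−0.041·2) = 0.9213
Put-call parity: C − P = S − K·e^(−rT) = 180 − 160·0.9213 = 180 − 147.4080 = 32.5920
P = C − (C − P) = 45.92 − (32.5920) = 13.3280

$13.33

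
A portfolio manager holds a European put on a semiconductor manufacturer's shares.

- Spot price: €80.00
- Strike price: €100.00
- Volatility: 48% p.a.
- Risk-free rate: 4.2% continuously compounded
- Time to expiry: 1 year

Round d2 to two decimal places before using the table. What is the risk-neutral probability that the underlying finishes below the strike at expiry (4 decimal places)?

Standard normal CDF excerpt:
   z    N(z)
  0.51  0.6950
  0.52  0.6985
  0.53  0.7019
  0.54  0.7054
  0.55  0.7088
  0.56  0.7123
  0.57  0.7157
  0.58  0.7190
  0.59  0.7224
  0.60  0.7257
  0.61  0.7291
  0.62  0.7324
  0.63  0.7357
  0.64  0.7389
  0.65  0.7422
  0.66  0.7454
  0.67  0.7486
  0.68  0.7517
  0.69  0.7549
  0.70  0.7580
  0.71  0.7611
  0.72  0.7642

0.7324

T = 1;  σ√T = 0.4800
d₁ = [ln(80/100) + (0.042 + 0.48²/2)·1] / 0.4800 = [-0.2231 + 0.1572] / 0.4800 = -0.1374 ⇒ -0.14
d₂ = d₁ − σ√T = -0.1374 − 0.4800 = -0.6174 ⇒ -0.62
Pr(exercise) under Q = N(−d₂) = N(0.62) = 0.7324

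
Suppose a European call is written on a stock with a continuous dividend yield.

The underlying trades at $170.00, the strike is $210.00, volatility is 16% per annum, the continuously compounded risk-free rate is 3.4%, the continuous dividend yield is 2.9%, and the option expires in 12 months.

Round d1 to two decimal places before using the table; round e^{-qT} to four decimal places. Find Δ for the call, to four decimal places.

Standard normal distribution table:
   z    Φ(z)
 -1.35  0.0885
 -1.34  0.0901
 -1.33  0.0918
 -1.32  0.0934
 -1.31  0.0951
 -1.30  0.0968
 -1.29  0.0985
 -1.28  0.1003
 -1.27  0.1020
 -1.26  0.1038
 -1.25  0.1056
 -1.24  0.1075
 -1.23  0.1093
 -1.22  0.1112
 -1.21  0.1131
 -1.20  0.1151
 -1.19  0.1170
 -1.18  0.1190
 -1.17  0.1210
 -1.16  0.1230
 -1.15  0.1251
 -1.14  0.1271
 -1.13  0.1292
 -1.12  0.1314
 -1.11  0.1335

0.1099

σ√T = 0.16·√1 = 0.1600
d₁ = [ln(170/210) + (0.034 − 0.029 + 0.16²/2)·1] / 0.1600 = [-0.2113 + 0.0178] / 0.1600 = -1.2094 → -1.21
N(d₁) = N(-1.21) = 0.1131
Δ_call = e^(−qT)·N(d₁) = 0.9714·0.1131 = 0.1099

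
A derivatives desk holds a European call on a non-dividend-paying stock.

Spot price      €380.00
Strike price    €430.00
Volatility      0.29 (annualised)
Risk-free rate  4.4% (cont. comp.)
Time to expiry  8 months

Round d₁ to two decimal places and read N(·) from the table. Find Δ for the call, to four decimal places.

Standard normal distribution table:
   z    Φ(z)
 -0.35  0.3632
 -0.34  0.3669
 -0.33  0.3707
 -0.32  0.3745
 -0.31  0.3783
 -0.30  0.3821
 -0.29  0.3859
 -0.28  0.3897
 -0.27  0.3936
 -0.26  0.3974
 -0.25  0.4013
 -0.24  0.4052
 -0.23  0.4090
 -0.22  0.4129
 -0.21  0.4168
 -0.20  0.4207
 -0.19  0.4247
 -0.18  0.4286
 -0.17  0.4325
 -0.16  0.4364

0.3897

T = 0.6667;  σ√T = 0.2368
d₁ = [ln(380/430) + (0.044 + 0.29²/2)·0.6667] / 0.2368 = [-0.1236 + 0.0574] / 0.2368 = -0.2798 which rounds to -0.28
N(d₁) = N(-0.28) = 0.3897
Δ_call = N(d₁) = 0.3897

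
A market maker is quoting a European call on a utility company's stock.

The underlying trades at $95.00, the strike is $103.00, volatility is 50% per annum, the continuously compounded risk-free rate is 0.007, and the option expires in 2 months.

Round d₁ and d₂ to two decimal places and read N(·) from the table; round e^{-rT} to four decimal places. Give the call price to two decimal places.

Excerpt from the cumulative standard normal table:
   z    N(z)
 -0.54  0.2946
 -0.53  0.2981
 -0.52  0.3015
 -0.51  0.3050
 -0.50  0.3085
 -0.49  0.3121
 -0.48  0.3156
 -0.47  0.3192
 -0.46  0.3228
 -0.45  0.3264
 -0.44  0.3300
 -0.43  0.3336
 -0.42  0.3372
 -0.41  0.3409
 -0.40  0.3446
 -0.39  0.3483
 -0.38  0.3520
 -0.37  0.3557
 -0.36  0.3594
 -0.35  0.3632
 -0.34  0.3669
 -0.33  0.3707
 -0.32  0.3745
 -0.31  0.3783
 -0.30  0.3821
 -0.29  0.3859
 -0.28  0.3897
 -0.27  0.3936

T = 0.1667;  σ√T = 0.2041
d₁ = [ln(95/103) + (0.007 + ½·0.5²)·0.1667] / (σ√T) = (-0.0809 + 0.0220) / 0.2041 = -0.2883 → -0.29
d₂ = -0.2883 − 0.2041 = -0.4924 → -0.49
e^(−rT) = e^(−0.007·0.1667) = 0.9988
N(d₁) = N(-0.29) = 0.3859;  N(d₂) = N(-0.49) = 0.3121
C = 95·0.3859 − 103·0.9988·0.3121 = 36.6605 − 32.1077 = 4.5528

$4.55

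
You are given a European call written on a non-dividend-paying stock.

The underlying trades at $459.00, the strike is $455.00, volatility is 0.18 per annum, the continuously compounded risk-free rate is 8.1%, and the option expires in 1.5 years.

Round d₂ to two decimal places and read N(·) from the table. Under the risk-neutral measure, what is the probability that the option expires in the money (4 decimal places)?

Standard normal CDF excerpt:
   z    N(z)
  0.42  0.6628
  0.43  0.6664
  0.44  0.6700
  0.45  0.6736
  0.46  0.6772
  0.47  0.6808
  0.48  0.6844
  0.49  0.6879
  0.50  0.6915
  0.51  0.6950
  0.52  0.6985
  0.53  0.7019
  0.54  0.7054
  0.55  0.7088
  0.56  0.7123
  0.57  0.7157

0.6844

σ√T = 0.18 × 1.2247 = 0.2205
d₁ = [ln(459/455) + (0.081 + 0.18²/2)·1.5] / 0.2205 = [0.0088 + 0.1458] / 0.2205 = 0.7011 ⇒ 0.70
d₂ = d₁ − σ√T = 0.7011 − 0.2205 = 0.4806 ⇒ 0.48
Pr(exercise) under Q = N(d₂) = 0.6844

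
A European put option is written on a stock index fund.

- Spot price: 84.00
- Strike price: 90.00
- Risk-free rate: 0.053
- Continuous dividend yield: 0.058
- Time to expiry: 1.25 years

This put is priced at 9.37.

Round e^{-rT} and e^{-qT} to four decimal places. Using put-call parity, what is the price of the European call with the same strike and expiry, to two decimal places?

3.27

e^(−qT) = e^(−0.058·1.25) = 0.9301;  e^(−rT) = e^(−0.053·1.25) = 0.9359
Put-call parity: C − P = S·e^(−qT) − K·e^(−rT) = 84·0.9301 − 90·0.9359 = 78.1284 − 84.2310 = -6.1026
C = P + (C − P) = 9.37 + (-6.1026) = 3.2674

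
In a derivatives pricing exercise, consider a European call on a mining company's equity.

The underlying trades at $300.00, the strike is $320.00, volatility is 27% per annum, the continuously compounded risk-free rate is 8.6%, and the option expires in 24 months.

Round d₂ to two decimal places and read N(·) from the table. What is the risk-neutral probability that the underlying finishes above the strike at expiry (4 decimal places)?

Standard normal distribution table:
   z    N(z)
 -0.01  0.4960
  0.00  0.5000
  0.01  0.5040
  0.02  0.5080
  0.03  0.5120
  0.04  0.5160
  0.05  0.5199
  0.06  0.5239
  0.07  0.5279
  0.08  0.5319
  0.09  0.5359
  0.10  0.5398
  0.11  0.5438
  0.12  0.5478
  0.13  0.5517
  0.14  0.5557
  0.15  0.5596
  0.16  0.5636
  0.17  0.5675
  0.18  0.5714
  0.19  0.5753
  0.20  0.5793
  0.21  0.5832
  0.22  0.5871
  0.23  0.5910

0.5359

T = 2;  σ√T = 0.3818
d₁ = [ln(300/320) + (0.086 + 0.27²/2)·2] / 0.3818 = [-0.0645 + 0.2449] / 0.3818 = 0.4724 ⇒ 0.47
d₂ = d₁ − σ√T = 0.4724 − 0.3818 = 0.0905 ⇒ 0.09
Risk-neutral Pr[S_T > K] = N(d₂) = N(0.09) = 0.5359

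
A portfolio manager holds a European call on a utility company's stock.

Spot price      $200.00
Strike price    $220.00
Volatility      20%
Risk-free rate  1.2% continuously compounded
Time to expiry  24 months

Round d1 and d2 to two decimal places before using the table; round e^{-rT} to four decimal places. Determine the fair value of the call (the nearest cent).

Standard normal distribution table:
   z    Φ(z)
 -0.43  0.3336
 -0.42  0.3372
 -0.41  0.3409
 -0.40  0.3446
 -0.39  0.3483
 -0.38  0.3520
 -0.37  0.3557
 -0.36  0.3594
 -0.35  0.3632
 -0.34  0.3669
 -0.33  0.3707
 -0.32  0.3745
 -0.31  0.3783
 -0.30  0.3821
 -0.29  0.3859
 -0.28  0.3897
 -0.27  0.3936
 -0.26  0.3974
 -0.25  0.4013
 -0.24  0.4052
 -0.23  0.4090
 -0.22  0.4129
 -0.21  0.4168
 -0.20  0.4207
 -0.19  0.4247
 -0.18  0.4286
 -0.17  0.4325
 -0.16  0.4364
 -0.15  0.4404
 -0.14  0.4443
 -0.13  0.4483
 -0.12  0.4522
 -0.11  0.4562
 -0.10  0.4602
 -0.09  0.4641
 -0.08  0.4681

T = 2;  σ√T = 0.2828
d₁ = [ln(200/220) + (0.012 + 0.2²/2)·2] / 0.2828 = [-0.0953 + 0.0640] / 0.2828 = -0.1107 ≈ -0.11
d₂ = d₁ − σ√T = -0.1107 − 0.2828 = -0.3935 ≈ -0.39
exp(−rT) = exp(−0.012·2) = 0.9763
C = 200·N(-0.11) − 220·0.9763·N(-0.39) = 200·0.4562 − 220·0.9763·0.3483 = 91.2400 − 74.8100 = 16.4300

$16.43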